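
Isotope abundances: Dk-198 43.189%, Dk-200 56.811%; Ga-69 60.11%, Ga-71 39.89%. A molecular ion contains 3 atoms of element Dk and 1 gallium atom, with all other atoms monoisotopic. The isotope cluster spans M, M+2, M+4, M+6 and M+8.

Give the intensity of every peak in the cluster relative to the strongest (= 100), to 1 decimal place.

12.8 : 59.0 : 100.0 : 73.3 : 19.3

Element Dk pattern (n=3): 0.08056 : 0.31790692 : 0.41817616 : 0.18335692
Gallium pattern (n=1): 0.6011 : 0.3989
Convolve the two distributions (both contribute in 2-u steps):
  M: 0.08056×0.6011 = 0.048425
  M+2: 0.08056×0.3989 + 0.31790692×0.6011 = 0.223229
  M+4: 0.31790692×0.3989 + 0.41817616×0.6011 = 0.378179
  M+6: 0.41817616×0.3989 + 0.18335692×0.6011 = 0.277026
  M+8: 0.18335692×0.3989 = 0.073141
Scale to base peak (0.378179) = 100: 12.8 : 59.0 : 100.0 : 73.3 : 19.3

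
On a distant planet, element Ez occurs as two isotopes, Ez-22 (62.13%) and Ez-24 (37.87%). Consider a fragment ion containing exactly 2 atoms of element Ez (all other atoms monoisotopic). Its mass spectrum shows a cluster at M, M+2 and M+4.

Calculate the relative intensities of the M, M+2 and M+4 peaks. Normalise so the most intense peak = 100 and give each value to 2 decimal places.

Each Ez atom is independently Ez-22 (p = 0.6213) or Ez-24 (q = 0.3787); the cluster is the binomial expansion (p + q)^2.
P(M) = 0.6213^2 = 0.386014
P(M+2) = 2 × 0.6213^1 × 0.3787^1 = 0.470573
P(M+4) = 0.3787^2 = 0.143414
The M+2 peak is largest (0.470573); scaling to 100 gives 82.03 : 100.00 : 30.48.

82.03 : 100.00 : 30.48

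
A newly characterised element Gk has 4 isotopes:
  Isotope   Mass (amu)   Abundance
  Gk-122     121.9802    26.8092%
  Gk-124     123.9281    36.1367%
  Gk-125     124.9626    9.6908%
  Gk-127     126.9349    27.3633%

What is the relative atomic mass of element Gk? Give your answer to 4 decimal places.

Ar = Σ fᵢ·mᵢ = 0.268092 × 121.9802 + 0.361367 × 123.9281 + 0.096908 × 124.9626 + 0.273633 × 126.9349
= 32.70192 + 44.78353 + 12.10988 + 34.73358 = 124.32891 amu

124.3289 amu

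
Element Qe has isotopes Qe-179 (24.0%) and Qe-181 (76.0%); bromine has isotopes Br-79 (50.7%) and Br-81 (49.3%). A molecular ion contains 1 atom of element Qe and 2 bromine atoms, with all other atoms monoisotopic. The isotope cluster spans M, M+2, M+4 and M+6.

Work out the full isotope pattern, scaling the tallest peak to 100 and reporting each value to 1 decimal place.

Element Qe pattern (n=1): 0.2400 : 0.7600
Bromine pattern (n=2): 0.257049 : 0.499902 : 0.243049
Convolve the two distributions (both contribute in 2-u steps):
  M: 0.2400×0.257049 = 0.061692
  M+2: 0.2400×0.499902 + 0.7600×0.257049 = 0.315334
  M+4: 0.2400×0.243049 + 0.7600×0.499902 = 0.438257
  M+6: 0.7600×0.243049 = 0.184717
Scale to base peak (0.438257) = 100: 14.1 : 72.0 : 100.0 : 42.1

14.1 : 72.0 : 100.0 : 42.1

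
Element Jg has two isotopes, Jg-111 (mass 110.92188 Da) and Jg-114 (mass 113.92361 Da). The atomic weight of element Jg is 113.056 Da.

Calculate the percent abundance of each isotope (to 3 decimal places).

Jg-111: 28.904%, Jg-114: 71.096%

With x = fraction of Jg-111 (so Jg-114 is 1 − x):
110.92188·x + 113.92361·(1 − x) = 113.056
(110.92188 − 113.92361)·x = 113.056 − 113.92361
x = -0.86761 / -3.00173 = 0.28904 → 28.904% Jg-111, 71.096% Jg-114.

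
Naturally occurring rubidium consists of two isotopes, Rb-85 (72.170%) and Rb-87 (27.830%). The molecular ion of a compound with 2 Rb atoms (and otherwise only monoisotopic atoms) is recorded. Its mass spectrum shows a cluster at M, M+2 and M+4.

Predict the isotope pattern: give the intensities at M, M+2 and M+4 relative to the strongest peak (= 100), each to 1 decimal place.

100.0 : 77.1 : 14.9

Each Rb atom is independently Rb-85 (p = 0.72170) or Rb-87 (q = 0.27830); the cluster is the binomial expansion (p + q)^2.
P(M) = 0.72170^2 = 0.520851
P(M+2) = 2 × 0.72170^1 × 0.27830^1 = 0.401698
P(M+4) = 0.27830^2 = 0.077451
The M peak is largest (0.520851); scaling to 100 gives 100.0 : 77.1 : 14.9.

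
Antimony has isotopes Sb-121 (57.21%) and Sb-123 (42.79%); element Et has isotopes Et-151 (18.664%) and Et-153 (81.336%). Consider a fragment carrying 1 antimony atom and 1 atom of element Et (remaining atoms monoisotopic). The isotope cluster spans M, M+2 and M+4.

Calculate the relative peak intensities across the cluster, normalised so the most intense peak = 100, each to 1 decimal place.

Antimony pattern (n=1): 0.5721 : 0.4279
Element Et pattern (n=1): 0.18664 : 0.81336
Convolve the two distributions (both contribute in 2-u steps):
  M: 0.5721×0.18664 = 0.106777
  M+2: 0.5721×0.81336 + 0.4279×0.18664 = 0.545187
  M+4: 0.4279×0.81336 = 0.348037
Scale to base peak (0.545187) = 100: 19.6 : 100.0 : 63.8

19.6 : 100.0 : 63.8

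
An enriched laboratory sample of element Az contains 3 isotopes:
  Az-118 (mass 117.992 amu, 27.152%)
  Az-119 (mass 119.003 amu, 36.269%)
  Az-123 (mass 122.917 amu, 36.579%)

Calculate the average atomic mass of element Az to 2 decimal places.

120.16 amu

Average mass = Σ (abundance × isotope mass) = 0.27152 × 117.992 + 0.36269 × 119.003 + 0.36579 × 122.917
= 32.0372 + 43.1612 + 44.9618 = 120.1602 amu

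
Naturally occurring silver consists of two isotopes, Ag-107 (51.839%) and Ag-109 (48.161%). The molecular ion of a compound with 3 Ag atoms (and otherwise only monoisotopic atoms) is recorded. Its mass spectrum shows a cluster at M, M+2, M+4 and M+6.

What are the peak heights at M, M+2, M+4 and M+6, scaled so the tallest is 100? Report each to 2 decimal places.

35.88 : 100.00 : 92.90 : 28.77

The 3 Ag atoms are independent, so intensities follow the terms of (0.51839 + 0.48161)^3.
P(M) = 0.51839^3 = 0.139306
P(M+2) = 3 × 0.51839^2 × 0.48161^1 = 0.388267
P(M+4) = 3 × 0.51839^1 × 0.48161^2 = 0.360719
P(M+6) = 0.48161^3 = 0.111709
The M+2 peak is largest (0.388267); scaling to 100 gives 35.88 : 100.00 : 92.90 : 28.77.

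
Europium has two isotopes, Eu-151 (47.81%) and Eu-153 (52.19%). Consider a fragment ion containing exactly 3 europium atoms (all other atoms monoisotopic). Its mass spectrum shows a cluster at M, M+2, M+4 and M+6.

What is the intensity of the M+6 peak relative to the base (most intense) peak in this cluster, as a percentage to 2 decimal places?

(0.4781 + 0.5219)^3 gives M 0.1093, M+2 0.3579, M+4 0.3907, M+6 0.1422; the largest is M+4.
P(M+4) = C(3,2) × 0.4781^1 × 0.5219^2 = 3 × 0.4781 × 0.27237961 = 0.390674 (base)
P(M+6) = C(3,3) × 0.4781^0 × 0.5219^3 = 1 × 1.0000 × 0.14215492 = 0.142155
Relative intensity = 0.142155 / 0.390674 × 100 = 36.39

36.39%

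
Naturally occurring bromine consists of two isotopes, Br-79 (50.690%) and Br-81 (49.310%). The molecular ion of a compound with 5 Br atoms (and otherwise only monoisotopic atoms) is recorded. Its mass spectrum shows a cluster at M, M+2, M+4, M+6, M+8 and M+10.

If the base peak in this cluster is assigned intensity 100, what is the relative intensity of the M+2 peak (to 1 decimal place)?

Term probabilities: M 0.0335, M+2 0.1628, M+4 0.3167, M+6 0.3081, M+8 0.1498, M+10 0.0292. Base peak = M+4.
P(M+4) = C(5,2) × 0.50690^3 × 0.49310^2 = 10 × 0.13024674 × 0.24314761 = 0.316692 (base)
P(M+2) = C(5,1) × 0.50690^4 × 0.49310^1 = 5 × 0.06602207 × 0.4931 = 0.162777
Relative intensity = 0.162777 / 0.316692 × 100 = 51.4

51.4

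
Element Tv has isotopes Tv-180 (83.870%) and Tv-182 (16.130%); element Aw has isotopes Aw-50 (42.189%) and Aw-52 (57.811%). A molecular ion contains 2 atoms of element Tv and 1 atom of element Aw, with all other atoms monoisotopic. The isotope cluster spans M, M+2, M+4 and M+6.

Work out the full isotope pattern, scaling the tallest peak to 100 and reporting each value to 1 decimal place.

57.0 : 100.0 : 32.1 : 2.9

Element Tv pattern (n=2): 0.70341769 : 0.27056462 : 0.02601769
Element Aw pattern (n=1): 0.42189 : 0.57811
Convolve the two distributions (both contribute in 2-u steps):
  M: 0.70341769×0.42189 = 0.296765
  M+2: 0.70341769×0.57811 + 0.27056462×0.42189 = 0.520801
  M+4: 0.27056462×0.57811 + 0.02601769×0.42189 = 0.167393
  M+6: 0.02601769×0.57811 = 0.015041
Scale to base peak (0.520801) = 100: 57.0 : 100.0 : 32.1 : 2.9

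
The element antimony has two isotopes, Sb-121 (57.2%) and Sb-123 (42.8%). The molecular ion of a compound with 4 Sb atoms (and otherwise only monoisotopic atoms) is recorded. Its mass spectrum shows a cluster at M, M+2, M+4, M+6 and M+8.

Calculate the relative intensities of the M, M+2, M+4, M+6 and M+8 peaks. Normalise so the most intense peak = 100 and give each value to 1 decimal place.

29.8 : 89.1 : 100.0 : 49.9 : 9.3

The 4 Sb atoms are independent, so intensities follow the terms of (0.572 + 0.428)^4.
P(M) = 0.572^4 = 0.107049
P(M+2) = 4 × 0.572^3 × 0.428^1 = 0.320400
P(M+4) = 6 × 0.572^2 × 0.428^2 = 0.359609
P(M+6) = 4 × 0.572^1 × 0.428^3 = 0.179385
P(M+8) = 0.428^4 = 0.033556
The M+4 peak is largest (0.359609); scaling to 100 gives 29.8 : 89.1 : 100.0 : 49.9 : 9.3.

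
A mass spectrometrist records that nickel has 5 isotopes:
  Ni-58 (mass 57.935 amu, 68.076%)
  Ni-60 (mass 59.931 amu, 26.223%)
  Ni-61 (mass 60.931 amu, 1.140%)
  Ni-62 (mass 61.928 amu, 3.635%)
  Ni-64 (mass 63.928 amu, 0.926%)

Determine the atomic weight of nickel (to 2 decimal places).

58.69 amu

The abundance-weighted mean is 0.68076 × 57.935 + 0.26223 × 59.931 + 0.01140 × 60.931 + 0.03635 × 61.928 + 0.00926 × 63.928
= 39.4398 + 15.7157 + 0.6946 + 2.2511 + 0.5920 = 58.6932 amu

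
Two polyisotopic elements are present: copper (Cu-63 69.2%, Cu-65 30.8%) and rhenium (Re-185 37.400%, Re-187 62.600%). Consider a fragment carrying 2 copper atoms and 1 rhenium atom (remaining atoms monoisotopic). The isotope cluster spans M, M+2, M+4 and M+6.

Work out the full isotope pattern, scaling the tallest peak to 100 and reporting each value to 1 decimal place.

39.0 : 100.0 : 65.8 : 12.9

Copper pattern (n=2): 0.478864 : 0.426272 : 0.094864
Rhenium pattern (n=1): 0.3740 : 0.6260
Convolve the two distributions (both contribute in 2-u steps):
  M: 0.478864×0.3740 = 0.179095
  M+2: 0.478864×0.6260 + 0.426272×0.3740 = 0.459195
  M+4: 0.426272×0.6260 + 0.094864×0.3740 = 0.302325
  M+6: 0.094864×0.6260 = 0.059385
Scale to base peak (0.459195) = 100: 39.0 : 100.0 : 65.8 : 12.9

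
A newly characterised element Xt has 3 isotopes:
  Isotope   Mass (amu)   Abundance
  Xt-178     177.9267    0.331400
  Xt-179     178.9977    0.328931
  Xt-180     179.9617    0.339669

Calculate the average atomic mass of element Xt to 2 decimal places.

178.97 amu

Average mass = Σ (abundance × isotope mass) = 0.331400 × 177.9267 + 0.328931 × 178.9977 + 0.339669 × 179.9617
= 58.96491 + 58.87789 + 61.12741 = 178.97021 amu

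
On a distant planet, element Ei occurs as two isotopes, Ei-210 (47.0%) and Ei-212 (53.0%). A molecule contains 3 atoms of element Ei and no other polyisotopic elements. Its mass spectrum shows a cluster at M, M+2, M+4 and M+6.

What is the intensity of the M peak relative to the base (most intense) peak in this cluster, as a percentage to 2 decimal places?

26.21%

Binomial terms of (0.470 + 0.530)^3: M 0.1038, M+2 0.3512, M+4 0.3961, M+6 0.1489 → M+4 is the base peak.
P(M+4) = C(3,2) × 0.470^1 × 0.530^2 = 3 × 0.4700 × 0.2809 = 0.396069 (base)
P(M) = C(3,0) × 0.470^3 × 0.530^0 = 1 × 0.103823 × 1.0000 = 0.103823
Relative intensity = 0.103823 / 0.396069 × 100 = 26.21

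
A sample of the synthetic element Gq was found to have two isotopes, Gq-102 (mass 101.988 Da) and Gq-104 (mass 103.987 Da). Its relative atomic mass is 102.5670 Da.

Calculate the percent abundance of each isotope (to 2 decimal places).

Gq-102: 71.04%, Gq-104: 28.96%

With x = fraction of Gq-102 (so Gq-104 is 1 − x):
101.988·x + 103.987·(1 − x) = 102.5670
(101.988 − 103.987)·x = 102.5670 − 103.987
x = -1.4200 / -1.999 = 0.71036 → 71.04% Gq-102, 28.96% Gq-104.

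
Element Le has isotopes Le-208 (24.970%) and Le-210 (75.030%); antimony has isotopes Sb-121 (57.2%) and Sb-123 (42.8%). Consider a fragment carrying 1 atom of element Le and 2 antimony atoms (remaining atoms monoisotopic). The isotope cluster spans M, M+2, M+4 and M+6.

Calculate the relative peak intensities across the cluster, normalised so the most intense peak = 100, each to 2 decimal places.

Element Le pattern (n=1): 0.2497 : 0.7503
Antimony pattern (n=2): 0.327184 : 0.489632 : 0.183184
Convolve the two distributions (both contribute in 2-u steps):
  M: 0.2497×0.327184 = 0.081698
  M+2: 0.2497×0.489632 + 0.7503×0.327184 = 0.367747
  M+4: 0.2497×0.183184 + 0.7503×0.489632 = 0.413112
  M+6: 0.7503×0.183184 = 0.137443
Scale to base peak (0.413112) = 100: 19.78 : 89.02 : 100.00 : 33.27

19.78 : 89.02 : 100.00 : 33.27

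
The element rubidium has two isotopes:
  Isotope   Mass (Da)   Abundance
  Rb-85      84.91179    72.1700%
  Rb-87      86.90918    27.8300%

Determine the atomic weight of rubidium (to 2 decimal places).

Weight each isotope mass by its fractional abundance: 0.721700 × 84.91179 + 0.278300 × 86.90918
= 61.280839 + 24.186825 = 85.467664 Da

85.47 Da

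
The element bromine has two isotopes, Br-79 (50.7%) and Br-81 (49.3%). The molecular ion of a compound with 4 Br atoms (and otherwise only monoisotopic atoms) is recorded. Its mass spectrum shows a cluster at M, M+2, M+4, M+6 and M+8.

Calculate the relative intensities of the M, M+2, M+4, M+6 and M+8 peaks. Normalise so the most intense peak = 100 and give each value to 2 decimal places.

The 4 Br atoms are independent, so intensities follow the terms of (0.507 + 0.493)^4.
P(M) = 0.507^4 = 0.066074
P(M+2) = 4 × 0.507^3 × 0.493^1 = 0.256999
P(M+4) = 6 × 0.507^2 × 0.493^2 = 0.374853
P(M+6) = 4 × 0.507^1 × 0.493^3 = 0.243001
P(M+8) = 0.493^4 = 0.059073
The M+4 peak is largest (0.374853); scaling to 100 gives 17.63 : 68.56 : 100.00 : 64.83 : 15.76.

17.63 : 68.56 : 100.00 : 64.83 : 15.76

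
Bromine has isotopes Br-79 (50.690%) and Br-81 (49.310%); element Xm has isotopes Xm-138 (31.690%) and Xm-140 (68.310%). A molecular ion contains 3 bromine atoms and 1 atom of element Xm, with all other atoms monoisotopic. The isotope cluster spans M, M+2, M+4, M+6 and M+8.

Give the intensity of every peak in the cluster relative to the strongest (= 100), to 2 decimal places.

Bromine pattern (n=3): 0.13024674 : 0.3801026 : 0.36975457 : 0.11989609
Element Xm pattern (n=1): 0.3169 : 0.6831
Convolve the two distributions (both contribute in 2-u steps):
  M: 0.13024674×0.3169 = 0.041275
  M+2: 0.13024674×0.6831 + 0.3801026×0.3169 = 0.209426
  M+4: 0.3801026×0.6831 + 0.36975457×0.3169 = 0.376823
  M+6: 0.36975457×0.6831 + 0.11989609×0.3169 = 0.290574
  M+8: 0.11989609×0.6831 = 0.081901
Scale to base peak (0.376823) = 100: 10.95 : 55.58 : 100.00 : 77.11 : 21.73

10.95 : 55.58 : 100.00 : 77.11 : 21.73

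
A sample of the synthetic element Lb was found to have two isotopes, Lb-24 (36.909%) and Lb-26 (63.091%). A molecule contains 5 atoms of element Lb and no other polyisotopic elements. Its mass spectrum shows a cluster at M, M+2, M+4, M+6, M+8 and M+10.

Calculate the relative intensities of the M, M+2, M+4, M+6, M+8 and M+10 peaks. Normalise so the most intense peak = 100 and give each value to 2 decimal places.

2.00 : 17.11 : 58.50 : 100.00 : 85.47 : 29.22

The 5 Lb atoms are independent, so intensities follow the terms of (0.36909 + 0.63091)^5.
P(M) = 0.36909^5 = 0.006850
P(M+2) = 5 × 0.36909^4 × 0.63091^1 = 0.058542
P(M+4) = 10 × 0.36909^3 × 0.63091^2 = 0.200139
P(M+6) = 10 × 0.36909^2 × 0.63091^3 = 0.342111
P(M+8) = 5 × 0.36909^1 × 0.63091^4 = 0.292396
P(M+10) = 0.63091^5 = 0.099962
The M+6 peak is largest (0.342111); scaling to 100 gives 2.00 : 17.11 : 58.50 : 100.00 : 85.47 : 29.22.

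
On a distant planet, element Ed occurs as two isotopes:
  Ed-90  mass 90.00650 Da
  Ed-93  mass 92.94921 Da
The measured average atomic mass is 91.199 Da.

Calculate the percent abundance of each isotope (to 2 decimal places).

With x = fraction of Ed-90 (so Ed-93 is 1 − x):
90.00650·x + 92.94921·(1 − x) = 91.199
(90.00650 − 92.94921)·x = 91.199 − 92.94921
x = -1.75021 / -2.94271 = 0.59476 → 59.48% Ed-90, 40.52% Ed-93.

Ed-90: 59.48%, Ed-93: 40.52%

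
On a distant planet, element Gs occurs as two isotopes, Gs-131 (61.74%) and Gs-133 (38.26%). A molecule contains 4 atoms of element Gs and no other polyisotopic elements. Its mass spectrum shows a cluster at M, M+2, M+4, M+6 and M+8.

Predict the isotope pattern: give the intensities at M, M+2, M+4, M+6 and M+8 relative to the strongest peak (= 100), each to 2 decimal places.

The 4 Gs atoms are independent, so intensities follow the terms of (0.6174 + 0.3826)^4.
P(M) = 0.6174^4 = 0.145300
P(M+2) = 4 × 0.6174^3 × 0.3826^1 = 0.360168
P(M+4) = 6 × 0.6174^2 × 0.3826^2 = 0.334792
P(M+6) = 4 × 0.6174^1 × 0.3826^3 = 0.138313
P(M+8) = 0.3826^4 = 0.021428
The M+2 peak is largest (0.360168); scaling to 100 gives 40.34 : 100.00 : 92.95 : 38.40 : 5.95.

40.34 : 100.00 : 92.95 : 38.40 : 5.95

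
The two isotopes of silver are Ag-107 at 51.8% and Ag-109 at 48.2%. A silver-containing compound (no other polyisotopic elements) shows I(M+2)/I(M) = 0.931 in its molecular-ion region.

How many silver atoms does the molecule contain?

1

For n independent Ag atoms, I(M+2)/I(M) = n · (abundance Ag-109) / (abundance Ag-107) = n · 0.482/0.518.
n = 0.931 × 0.518/0.482 = 1.00 ≈ 1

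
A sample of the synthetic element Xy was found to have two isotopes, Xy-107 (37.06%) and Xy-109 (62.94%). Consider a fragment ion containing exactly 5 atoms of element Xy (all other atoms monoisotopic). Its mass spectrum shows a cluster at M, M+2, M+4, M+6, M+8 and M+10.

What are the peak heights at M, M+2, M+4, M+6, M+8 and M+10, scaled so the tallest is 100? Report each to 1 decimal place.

Each Xy atom is independently Xy-107 (p = 0.3706) or Xy-109 (q = 0.6294); the cluster is the binomial expansion (p + q)^5.
P(M) = 0.3706^5 = 0.006991
P(M+2) = 5 × 0.3706^4 × 0.6294^1 = 0.059363
P(M+4) = 10 × 0.3706^3 × 0.6294^2 = 0.201637
P(M+6) = 10 × 0.3706^2 × 0.6294^3 = 0.342445
P(M+8) = 5 × 0.3706^1 × 0.6294^4 = 0.290792
P(M+10) = 0.6294^5 = 0.098772
The M+6 peak is largest (0.342445); scaling to 100 gives 2.0 : 17.3 : 58.9 : 100.0 : 84.9 : 28.8.

2.0 : 17.3 : 58.9 : 100.0 : 84.9 : 28.8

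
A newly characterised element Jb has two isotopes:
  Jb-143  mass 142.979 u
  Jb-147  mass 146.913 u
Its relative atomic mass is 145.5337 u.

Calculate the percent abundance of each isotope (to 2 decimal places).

Jb-143: 35.06%, Jb-147: 64.94%

With x = fraction of Jb-143 (so Jb-147 is 1 − x):
142.979·x + 146.913·(1 − x) = 145.5337
(142.979 − 146.913)·x = 145.5337 − 146.913
x = -1.3793 / -3.934 = 0.35061 → 35.06% Jb-143, 64.94% Jb-147.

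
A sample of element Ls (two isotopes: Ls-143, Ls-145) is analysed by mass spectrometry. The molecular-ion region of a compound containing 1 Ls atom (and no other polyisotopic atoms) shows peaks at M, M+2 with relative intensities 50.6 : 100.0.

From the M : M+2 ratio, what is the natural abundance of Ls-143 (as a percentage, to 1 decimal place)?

33.6%

Let p = fractional abundance of Ls-143. I(M+2)/I(M) = [C(1,1)·p^0·(1−p)] / p^1 = 1·(1−p)/p = 100.0/50.6 = 1.9763
(1−p)/p = 1.9763/1 = 1.9763  ⇒  p = 1/(1 + 1.9763) = 0.3360
Ls-143: 33.6%, Ls-145: 66.4%.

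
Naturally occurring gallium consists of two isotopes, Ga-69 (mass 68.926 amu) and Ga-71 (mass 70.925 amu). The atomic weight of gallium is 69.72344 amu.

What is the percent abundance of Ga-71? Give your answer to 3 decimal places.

39.892%

With x = fraction of Ga-69 (so Ga-71 is 1 − x):
68.926·x + 70.925·(1 − x) = 69.72344
(68.926 − 70.925)·x = 69.72344 − 70.925
x = -1.20156 / -1.999 = 0.60108 → 60.108% Ga-69, 39.892% Ga-71.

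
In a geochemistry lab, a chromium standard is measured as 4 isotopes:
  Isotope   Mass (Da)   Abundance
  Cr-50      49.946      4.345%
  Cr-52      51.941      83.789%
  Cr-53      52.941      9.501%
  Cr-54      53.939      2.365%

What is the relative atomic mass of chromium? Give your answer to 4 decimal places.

Average mass = Σ (abundance × isotope mass) = 0.04345 × 49.946 + 0.83789 × 51.941 + 0.09501 × 52.941 + 0.02365 × 53.939
= 2.17015 + 43.52084 + 5.02992 + 1.27566 = 51.99657 Da

51.9966 Da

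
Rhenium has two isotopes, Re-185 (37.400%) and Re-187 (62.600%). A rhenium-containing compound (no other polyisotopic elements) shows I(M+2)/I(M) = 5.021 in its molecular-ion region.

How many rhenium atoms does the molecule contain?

With n Re atoms, P(M+2)/P(M) = C(n,1)·p^(n−1)q / p^n = n·q/p = n · 0.62600/0.37400.
n = 5.021 × 0.37400/0.62600 = 3.00 ≈ 3

3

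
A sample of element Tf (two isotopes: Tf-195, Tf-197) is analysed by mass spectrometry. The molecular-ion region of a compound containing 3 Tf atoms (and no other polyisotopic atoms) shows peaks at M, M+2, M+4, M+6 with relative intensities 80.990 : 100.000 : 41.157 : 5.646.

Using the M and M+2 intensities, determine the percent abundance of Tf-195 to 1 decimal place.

Write p for the Tf-195 fraction. I(M+2)/I(M) = [C(3,1)·p^2·(1−p)] / p^3 = 3·(1−p)/p = 100.000/80.990 = 1.2347
(1−p)/p = 1.2347/3 = 0.4116  ⇒  p = 1/(1 + 0.4116) = 0.7084
Tf-195: 70.8%, Tf-197: 29.2%.

70.8%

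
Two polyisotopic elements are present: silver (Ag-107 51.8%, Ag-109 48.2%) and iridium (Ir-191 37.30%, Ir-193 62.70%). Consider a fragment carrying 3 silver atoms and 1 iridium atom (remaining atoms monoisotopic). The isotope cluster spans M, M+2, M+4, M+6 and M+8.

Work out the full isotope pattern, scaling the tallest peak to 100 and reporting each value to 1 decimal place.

13.7 : 61.4 : 100.0 : 70.9 : 18.6

Silver pattern (n=3): 0.13899183 : 0.3879965 : 0.3610315 : 0.11198017
Iridium pattern (n=1): 0.3730 : 0.6270
Convolve the two distributions (both contribute in 2-u steps):
  M: 0.13899183×0.3730 = 0.051844
  M+2: 0.13899183×0.6270 + 0.3879965×0.3730 = 0.231871
  M+4: 0.3879965×0.6270 + 0.3610315×0.3730 = 0.377939
  M+6: 0.3610315×0.6270 + 0.11198017×0.3730 = 0.268135
  M+8: 0.11198017×0.6270 = 0.070212
Scale to base peak (0.377939) = 100: 13.7 : 61.4 : 100.0 : 70.9 : 18.6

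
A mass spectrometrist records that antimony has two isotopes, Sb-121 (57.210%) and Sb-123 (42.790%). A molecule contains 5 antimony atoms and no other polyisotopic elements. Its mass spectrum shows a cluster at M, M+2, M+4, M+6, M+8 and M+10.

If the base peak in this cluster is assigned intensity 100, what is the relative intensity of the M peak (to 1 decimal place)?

(0.57210 + 0.42790)^5 gives M 0.0613, M+2 0.2292, M+4 0.3428, M+6 0.2564, M+8 0.0959, M+10 0.0143; the largest is M+4.
P(M+4) = C(5,2) × 0.57210^3 × 0.42790^2 = 10 × 0.18724742 × 0.18309841 = 0.342847 (base)
P(M) = C(5,0) × 0.57210^5 × 0.42790^0 = 1 × 0.06128578 × 1.0000 = 0.061286
Relative intensity = 0.061286 / 0.342847 × 100 = 17.9

17.9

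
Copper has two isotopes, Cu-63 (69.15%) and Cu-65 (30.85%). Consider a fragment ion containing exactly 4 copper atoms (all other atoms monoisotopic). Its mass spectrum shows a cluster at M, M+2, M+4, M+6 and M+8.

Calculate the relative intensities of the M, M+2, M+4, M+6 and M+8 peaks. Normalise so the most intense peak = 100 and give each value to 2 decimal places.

56.04 : 100.00 : 66.92 : 19.90 : 2.22

The 4 Cu atoms are independent, so intensities follow the terms of (0.6915 + 0.3085)^4.
P(M) = 0.6915^4 = 0.228649
P(M+2) = 4 × 0.6915^3 × 0.3085^1 = 0.408030
P(M+4) = 6 × 0.6915^2 × 0.3085^2 = 0.273052
P(M+6) = 4 × 0.6915^1 × 0.3085^3 = 0.081212
P(M+8) = 0.3085^4 = 0.009058
The M+2 peak is largest (0.408030); scaling to 100 gives 56.04 : 100.00 : 66.92 : 19.90 : 2.22.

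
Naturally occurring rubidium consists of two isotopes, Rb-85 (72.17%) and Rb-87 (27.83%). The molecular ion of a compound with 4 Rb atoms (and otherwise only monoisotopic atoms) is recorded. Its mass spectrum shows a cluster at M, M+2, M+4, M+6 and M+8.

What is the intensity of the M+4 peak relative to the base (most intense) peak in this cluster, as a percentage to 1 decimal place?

Term probabilities: M 0.2713, M+2 0.4184, M+4 0.2420, M+6 0.0622, M+8 0.0060. Base peak = M+2.
P(M+2) = C(4,1) × 0.7217^3 × 0.2783^1 = 4 × 0.37589809 × 0.2783 = 0.418450 (base)
P(M+4) = C(4,2) × 0.7217^2 × 0.2783^2 = 6 × 0.52085089 × 0.07745089 = 0.242042
Relative intensity = 0.242042 / 0.418450 × 100 = 57.8

57.8%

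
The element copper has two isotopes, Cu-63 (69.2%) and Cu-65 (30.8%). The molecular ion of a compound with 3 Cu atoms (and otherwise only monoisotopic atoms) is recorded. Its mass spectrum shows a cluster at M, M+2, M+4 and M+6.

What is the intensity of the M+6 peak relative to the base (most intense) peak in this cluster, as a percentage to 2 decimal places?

Binomial terms of (0.692 + 0.308)^3: M 0.3314, M+2 0.4425, M+4 0.1969, M+6 0.0292 → M+2 is the base peak.
P(M+2) = C(3,1) × 0.692^2 × 0.308^1 = 3 × 0.478864 × 0.3080 = 0.442470 (base)
P(M+6) = C(3,3) × 0.692^0 × 0.308^3 = 1 × 1.0000 × 0.02921811 = 0.029218
Relative intensity = 0.029218 / 0.442470 × 100 = 6.60

6.60%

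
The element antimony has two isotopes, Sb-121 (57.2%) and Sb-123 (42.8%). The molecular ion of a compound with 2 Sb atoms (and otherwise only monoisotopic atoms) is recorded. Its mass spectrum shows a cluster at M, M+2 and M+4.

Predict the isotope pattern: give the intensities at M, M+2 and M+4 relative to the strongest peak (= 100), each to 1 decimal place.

The 2 Sb atoms are independent, so intensities follow the terms of (0.572 + 0.428)^2.
P(M) = 0.572^2 = 0.327184
P(M+2) = 2 × 0.572^1 × 0.428^1 = 0.489632
P(M+4) = 0.428^2 = 0.183184
The M+2 peak is largest (0.489632); scaling to 100 gives 66.8 : 100.0 : 37.4.

66.8 : 100.0 : 37.4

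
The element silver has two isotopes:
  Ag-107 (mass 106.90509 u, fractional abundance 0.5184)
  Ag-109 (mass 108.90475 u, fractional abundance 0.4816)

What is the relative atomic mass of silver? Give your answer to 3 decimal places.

Ar = Σ fᵢ·mᵢ = 0.5184 × 106.90509 + 0.4816 × 108.90475
= 55.419599 + 52.448528 = 107.868127 u

107.868 u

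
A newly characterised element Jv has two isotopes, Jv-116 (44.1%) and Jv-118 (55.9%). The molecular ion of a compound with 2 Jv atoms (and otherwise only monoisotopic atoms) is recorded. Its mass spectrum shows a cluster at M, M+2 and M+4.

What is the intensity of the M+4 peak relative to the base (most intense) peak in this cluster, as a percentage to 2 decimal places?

Term probabilities: M 0.1945, M+2 0.4930, M+4 0.3125. Base peak = M+2.
P(M+2) = C(2,1) × 0.441^1 × 0.559^1 = 2 × 0.4410 × 0.5590 = 0.493038 (base)
P(M+4) = C(2,2) × 0.441^0 × 0.559^2 = 1 × 1.0000 × 0.312481 = 0.312481
Relative intensity = 0.312481 / 0.493038 × 100 = 63.38

63.38%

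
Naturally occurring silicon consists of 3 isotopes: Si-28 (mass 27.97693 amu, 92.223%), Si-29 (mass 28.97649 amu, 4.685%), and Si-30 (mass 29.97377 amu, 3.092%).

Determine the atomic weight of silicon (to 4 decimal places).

Average mass = Σ (abundance × isotope mass) = 0.92223 × 27.97693 + 0.04685 × 28.97649 + 0.03092 × 29.97377
= 25.801164 + 1.357549 + 0.926789 = 28.085502 amu

28.0855 amu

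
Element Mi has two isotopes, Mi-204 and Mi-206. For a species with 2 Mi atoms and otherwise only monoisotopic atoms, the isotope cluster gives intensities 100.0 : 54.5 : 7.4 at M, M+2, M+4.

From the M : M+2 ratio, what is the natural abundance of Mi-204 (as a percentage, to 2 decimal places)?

Let p = fractional abundance of Mi-204. I(M+2)/I(M) = [C(2,1)·p^1·(1−p)] / p^2 = 2·(1−p)/p = 54.5/100.0 = 0.5450
(1−p)/p = 0.5450/2 = 0.2725  ⇒  p = 1/(1 + 0.2725) = 0.7859
Mi-204: 78.59%, Mi-206: 21.41%.

78.59%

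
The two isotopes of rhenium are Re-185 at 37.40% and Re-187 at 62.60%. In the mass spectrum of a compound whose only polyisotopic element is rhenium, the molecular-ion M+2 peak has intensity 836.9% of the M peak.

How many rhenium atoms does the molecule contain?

The M+2/M ratio from n Re atoms is n · q/p = n · 0.6260/0.3740.
n = 8.369 × 0.3740/0.6260 = 5.00 ≈ 5

5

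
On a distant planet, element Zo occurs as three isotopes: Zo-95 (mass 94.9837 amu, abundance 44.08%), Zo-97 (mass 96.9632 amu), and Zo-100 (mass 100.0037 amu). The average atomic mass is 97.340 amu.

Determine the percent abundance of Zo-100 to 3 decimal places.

The remaining 55.92% is split between Zo-97 (fraction x) and Zo-100 (fraction 0.5592 − x).
Substituting: 96.9632x + 100.0037(0.5592 − x) = 55.47118504
(96.9632 − 100.0037)x = -0.450884  ⇒  x = 0.14829, y = 0.41091
Zo-97: 14.829%, Zo-100: 41.091%.

41.091%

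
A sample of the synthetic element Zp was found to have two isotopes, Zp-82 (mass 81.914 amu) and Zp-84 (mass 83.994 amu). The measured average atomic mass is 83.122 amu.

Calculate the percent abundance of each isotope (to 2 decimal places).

Zp-82: 41.92%, Zp-84: 58.08%

Let x be the fractional abundance of Zp-82; then Zp-84 has abundance 1 − x.
81.914·x + 83.994·(1 − x) = 83.122
(81.914 − 83.994)·x = 83.122 − 83.994
x = -0.872 / -2.080 = 0.41923 → 41.92% Zp-82, 58.08% Zp-84.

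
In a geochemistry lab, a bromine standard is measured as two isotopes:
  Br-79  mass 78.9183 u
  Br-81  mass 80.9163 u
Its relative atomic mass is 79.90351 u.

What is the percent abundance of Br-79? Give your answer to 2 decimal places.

Writing the weighted mean with unknown fraction x of Br-79:
78.9183·x + 80.9163·(1 − x) = 79.90351
(78.9183 − 80.9163)·x = 79.90351 − 80.9163
x = -1.01279 / -1.9980 = 0.50690 → 50.69% Br-79, 49.31% Br-81.

50.69%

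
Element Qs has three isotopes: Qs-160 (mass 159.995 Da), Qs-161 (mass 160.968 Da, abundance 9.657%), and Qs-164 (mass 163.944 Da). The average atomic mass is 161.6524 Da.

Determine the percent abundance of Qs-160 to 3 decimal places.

The remaining 90.343% is split between Qs-160 (fraction x) and Qs-164 (fraction 0.90343 − x).
Substituting: 159.995x + 163.944(0.90343 − x) = 146.10772024
(159.995 − 163.944)x = -2.00420768  ⇒  x = 0.50752, y = 0.39591
Qs-160: 50.752%, Qs-164: 39.591%.

50.752%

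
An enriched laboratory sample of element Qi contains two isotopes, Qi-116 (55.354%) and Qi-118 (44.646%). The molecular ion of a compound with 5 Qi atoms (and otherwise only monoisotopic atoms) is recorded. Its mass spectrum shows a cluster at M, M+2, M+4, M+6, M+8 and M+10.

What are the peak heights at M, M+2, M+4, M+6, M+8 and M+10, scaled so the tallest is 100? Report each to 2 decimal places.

15.37 : 61.99 : 100.00 : 80.66 : 32.53 : 5.25

Expanding (0.55354 + 0.44646)^5:
P(M) = 0.55354^5 = 0.051969
P(M+2) = 5 × 0.55354^4 × 0.44646^1 = 0.209579
P(M+4) = 10 × 0.55354^3 × 0.44646^2 = 0.338074
P(M+6) = 10 × 0.55354^2 × 0.44646^3 = 0.272675
P(M+8) = 5 × 0.55354^1 × 0.44646^4 = 0.109964
P(M+10) = 0.44646^5 = 0.017738
The M+4 peak is largest (0.338074); scaling to 100 gives 15.37 : 61.99 : 100.00 : 80.66 : 32.53 : 5.25.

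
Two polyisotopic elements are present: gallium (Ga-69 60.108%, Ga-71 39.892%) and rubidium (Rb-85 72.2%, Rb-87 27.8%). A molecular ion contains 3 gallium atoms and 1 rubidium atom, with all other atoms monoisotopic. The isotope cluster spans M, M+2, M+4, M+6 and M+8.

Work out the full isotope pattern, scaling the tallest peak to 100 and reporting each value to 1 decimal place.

42.1 : 100.0 : 87.9 : 33.7 : 4.7

Gallium pattern (n=3): 0.2171685 : 0.432386 : 0.2869625 : 0.063483
Rubidium pattern (n=1): 0.7220 : 0.2780
Convolve the two distributions (both contribute in 2-u steps):
  M: 0.2171685×0.7220 = 0.156796
  M+2: 0.2171685×0.2780 + 0.432386×0.7220 = 0.372556
  M+4: 0.432386×0.2780 + 0.2869625×0.7220 = 0.327390
  M+6: 0.2869625×0.2780 + 0.063483×0.7220 = 0.125610
  M+8: 0.063483×0.2780 = 0.017648
Scale to base peak (0.372556) = 100: 42.1 : 100.0 : 87.9 : 33.7 : 4.7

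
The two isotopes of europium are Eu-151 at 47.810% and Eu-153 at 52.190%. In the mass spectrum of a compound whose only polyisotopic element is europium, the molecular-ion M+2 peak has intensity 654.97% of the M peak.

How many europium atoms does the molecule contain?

6

With n Eu atoms, P(M+2)/P(M) = C(n,1)·p^(n−1)q / p^n = n·q/p = n · 0.52190/0.47810.
n = 6.5497 × 0.47810/0.52190 = 6.00 ≈ 6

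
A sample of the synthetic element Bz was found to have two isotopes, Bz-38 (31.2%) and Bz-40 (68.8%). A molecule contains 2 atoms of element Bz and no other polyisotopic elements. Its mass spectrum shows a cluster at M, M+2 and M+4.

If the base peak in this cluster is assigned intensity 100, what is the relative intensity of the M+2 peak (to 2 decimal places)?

Term probabilities: M 0.0973, M+2 0.4293, M+4 0.4733. Base peak = M+4.
P(M+4) = C(2,2) × 0.312^0 × 0.688^2 = 1 × 1.0000 × 0.473344 = 0.473344 (base)
P(M+2) = C(2,1) × 0.312^1 × 0.688^1 = 2 × 0.3120 × 0.6880 = 0.429312
Relative intensity = 0.429312 / 0.473344 × 100 = 90.70

90.70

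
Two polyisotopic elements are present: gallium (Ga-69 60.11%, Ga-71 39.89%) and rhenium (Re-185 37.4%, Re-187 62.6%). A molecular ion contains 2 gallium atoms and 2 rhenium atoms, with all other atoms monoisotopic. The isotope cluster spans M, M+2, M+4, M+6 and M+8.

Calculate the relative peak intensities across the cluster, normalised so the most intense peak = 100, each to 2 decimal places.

13.01 : 60.83 : 100.00 : 67.57 : 16.05

Gallium pattern (n=2): 0.36132121 : 0.47955758 : 0.15912121
Rhenium pattern (n=2): 0.139876 : 0.468248 : 0.391876
Convolve the two distributions (both contribute in 2-u steps):
  M: 0.36132121×0.139876 = 0.050540
  M+2: 0.36132121×0.468248 + 0.47955758×0.139876 = 0.236267
  M+4: 0.36132121×0.391876 + 0.47955758×0.468248 + 0.15912121×0.139876 = 0.388402
  M+6: 0.47955758×0.391876 + 0.15912121×0.468248 = 0.262435
  M+8: 0.15912121×0.391876 = 0.062356
Scale to base peak (0.388402) = 100: 13.01 : 60.83 : 100.00 : 67.57 : 16.05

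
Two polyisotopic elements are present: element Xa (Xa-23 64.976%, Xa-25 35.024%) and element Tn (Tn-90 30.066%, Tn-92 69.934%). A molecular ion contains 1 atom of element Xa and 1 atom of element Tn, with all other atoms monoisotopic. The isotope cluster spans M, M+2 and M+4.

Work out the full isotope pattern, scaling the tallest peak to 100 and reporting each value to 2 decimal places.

34.90 : 100.00 : 43.76

Element Xa pattern (n=1): 0.64976 : 0.35024
Element Tn pattern (n=1): 0.30066 : 0.69934
Convolve the two distributions (both contribute in 2-u steps):
  M: 0.64976×0.30066 = 0.195357
  M+2: 0.64976×0.69934 + 0.35024×0.30066 = 0.559706
  M+4: 0.35024×0.69934 = 0.244937
Scale to base peak (0.559706) = 100: 34.90 : 100.00 : 43.76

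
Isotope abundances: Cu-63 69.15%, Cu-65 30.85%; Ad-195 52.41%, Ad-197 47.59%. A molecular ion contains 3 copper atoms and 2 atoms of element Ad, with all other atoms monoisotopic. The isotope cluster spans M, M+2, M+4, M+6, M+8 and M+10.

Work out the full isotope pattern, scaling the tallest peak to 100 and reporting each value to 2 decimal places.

Copper pattern (n=3): 0.33065611 : 0.44254842 : 0.19743483 : 0.02936064
Element Ad pattern (n=2): 0.27468081 : 0.49883838 : 0.22648081
Convolve the two distributions (both contribute in 2-u steps):
  M: 0.33065611×0.27468081 = 0.090825
  M+2: 0.33065611×0.49883838 + 0.44254842×0.27468081 = 0.286504
  M+4: 0.33065611×0.22648081 + 0.44254842×0.49883838 + 0.19743483×0.27468081 = 0.349879
  M+6: 0.44254842×0.22648081 + 0.19743483×0.49883838 + 0.02936064×0.27468081 = 0.206782
  M+8: 0.19743483×0.22648081 + 0.02936064×0.49883838 = 0.059361
  M+10: 0.02936064×0.22648081 = 0.006650
Scale to base peak (0.349879) = 100: 25.96 : 81.89 : 100.00 : 59.10 : 16.97 : 1.90

25.96 : 81.89 : 100.00 : 59.10 : 16.97 : 1.90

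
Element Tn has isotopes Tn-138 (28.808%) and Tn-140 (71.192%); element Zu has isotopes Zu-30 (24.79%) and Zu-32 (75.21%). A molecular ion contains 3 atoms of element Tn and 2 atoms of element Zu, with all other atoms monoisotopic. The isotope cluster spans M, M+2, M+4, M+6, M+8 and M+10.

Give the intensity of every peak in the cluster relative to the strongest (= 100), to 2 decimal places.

0.38 : 5.18 : 27.87 : 74.75 : 100.00 : 53.39

Element Tn pattern (n=3): 0.02390778 : 0.17724691 : 0.43802283 : 0.36082248
Element Zu pattern (n=2): 0.06145441 : 0.37289118 : 0.56565441
Convolve the two distributions (both contribute in 2-u steps):
  M: 0.02390778×0.06145441 = 0.001469
  M+2: 0.02390778×0.37289118 + 0.17724691×0.06145441 = 0.019808
  M+4: 0.02390778×0.56565441 + 0.17724691×0.37289118 + 0.43802283×0.06145441 = 0.106536
  M+6: 0.17724691×0.56565441 + 0.43802283×0.37289118 + 0.36082248×0.06145441 = 0.285769
  M+8: 0.43802283×0.56565441 + 0.36082248×0.37289118 = 0.382317
  M+10: 0.36082248×0.56565441 = 0.204101
Scale to base peak (0.382317) = 100: 0.38 : 5.18 : 27.87 : 74.75 : 100.00 : 53.39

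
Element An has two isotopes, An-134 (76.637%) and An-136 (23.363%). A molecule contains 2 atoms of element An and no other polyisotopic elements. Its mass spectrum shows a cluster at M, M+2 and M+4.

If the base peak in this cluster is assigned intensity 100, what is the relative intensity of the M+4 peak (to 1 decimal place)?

Binomial terms of (0.76637 + 0.23363)^2: M 0.5873, M+2 0.3581, M+4 0.0546 → M is the base peak.
P(M) = C(2,0) × 0.76637^2 × 0.23363^0 = 1 × 0.58732298 × 1.0000 = 0.587323 (base)
P(M+4) = C(2,2) × 0.76637^0 × 0.23363^2 = 1 × 1.0000 × 0.05458298 = 0.054583
Relative intensity = 0.054583 / 0.587323 × 100 = 9.3

9.3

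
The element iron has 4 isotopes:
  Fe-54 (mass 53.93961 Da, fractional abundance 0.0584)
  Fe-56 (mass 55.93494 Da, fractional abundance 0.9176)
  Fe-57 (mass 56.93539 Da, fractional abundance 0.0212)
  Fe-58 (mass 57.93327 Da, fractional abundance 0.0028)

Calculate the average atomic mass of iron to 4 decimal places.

Ar = Σ fᵢ·mᵢ = 0.0584 × 53.93961 + 0.9176 × 55.93494 + 0.0212 × 56.93539 + 0.0028 × 57.93327
= 3.150073 + 51.325901 + 1.207030 + 0.162213 = 55.845217 Da

55.8452 Da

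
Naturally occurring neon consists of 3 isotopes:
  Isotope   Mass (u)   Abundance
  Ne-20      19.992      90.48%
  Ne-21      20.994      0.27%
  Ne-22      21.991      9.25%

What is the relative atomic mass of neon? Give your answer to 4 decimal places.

20.1796 u

Weight each isotope mass by its fractional abundance: 0.9048 × 19.992 + 0.0027 × 20.994 + 0.0925 × 21.991
= 18.08876 + 0.05668 + 2.03417 = 20.17961 u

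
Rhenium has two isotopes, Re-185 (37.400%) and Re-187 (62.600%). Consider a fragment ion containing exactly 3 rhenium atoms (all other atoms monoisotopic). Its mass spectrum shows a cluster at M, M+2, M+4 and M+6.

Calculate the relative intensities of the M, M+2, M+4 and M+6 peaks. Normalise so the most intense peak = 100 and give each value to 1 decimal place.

11.9 : 59.7 : 100.0 : 55.8

Each Re atom is independently Re-185 (p = 0.37400) or Re-187 (q = 0.62600); the cluster is the binomial expansion (p + q)^3.
P(M) = 0.37400^3 = 0.052314
P(M+2) = 3 × 0.37400^2 × 0.62600^1 = 0.262687
P(M+4) = 3 × 0.37400^1 × 0.62600^2 = 0.439685
P(M+6) = 0.62600^3 = 0.245314
The M+4 peak is largest (0.439685); scaling to 100 gives 11.9 : 59.7 : 100.0 : 55.8.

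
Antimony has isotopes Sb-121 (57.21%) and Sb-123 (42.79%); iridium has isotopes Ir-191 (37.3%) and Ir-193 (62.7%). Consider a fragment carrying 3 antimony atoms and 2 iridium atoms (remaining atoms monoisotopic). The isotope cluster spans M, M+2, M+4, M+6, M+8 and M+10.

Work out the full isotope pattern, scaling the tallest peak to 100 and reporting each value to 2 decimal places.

Antimony pattern (n=3): 0.18724742 : 0.42015297 : 0.3142518 : 0.07834781
Iridium pattern (n=2): 0.139129 : 0.467742 : 0.393129
Convolve the two distributions (both contribute in 2-u steps):
  M: 0.18724742×0.139129 = 0.026052
  M+2: 0.18724742×0.467742 + 0.42015297×0.139129 = 0.146039
  M+4: 0.18724742×0.393129 + 0.42015297×0.467742 + 0.3142518×0.139129 = 0.313857
  M+6: 0.42015297×0.393129 + 0.3142518×0.467742 + 0.07834781×0.139129 = 0.323064
  M+8: 0.3142518×0.393129 + 0.07834781×0.467742 = 0.160188
  M+10: 0.07834781×0.393129 = 0.030801
Scale to base peak (0.323064) = 100: 8.06 : 45.20 : 97.15 : 100.00 : 49.58 : 9.53

8.06 : 45.20 : 97.15 : 100.00 : 49.58 : 9.53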